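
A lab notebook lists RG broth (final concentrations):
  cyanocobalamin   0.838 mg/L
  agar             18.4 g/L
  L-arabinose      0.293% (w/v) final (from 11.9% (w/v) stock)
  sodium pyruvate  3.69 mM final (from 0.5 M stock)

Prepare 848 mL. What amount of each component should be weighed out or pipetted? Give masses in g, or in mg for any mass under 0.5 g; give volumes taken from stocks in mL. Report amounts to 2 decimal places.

cyanocobalamin 0.71 mg; agar 15.60 g; L-arabinose 20.88 mL; sodium pyruvate 6.26 mL

Target volume = 848 mL = 0.848 L.
cyanocobalamin: 0.838 mg/L × 0.848 L = 0.71 mg
agar: 18.4 g/L × 0.848 L = 15.60 g
L-arabinose: dilute stock: 0.293% ÷ 11.9% × 848 mL = 20.88 mL
sodium pyruvate: dilute stock: 3.69 mM × 848 mL ÷ 500 mM = 6.26 mL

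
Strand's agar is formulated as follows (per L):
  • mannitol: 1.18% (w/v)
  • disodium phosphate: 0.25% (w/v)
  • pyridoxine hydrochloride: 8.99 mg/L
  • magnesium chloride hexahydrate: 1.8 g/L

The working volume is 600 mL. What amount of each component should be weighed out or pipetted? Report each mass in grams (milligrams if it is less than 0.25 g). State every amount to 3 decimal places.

mannitol 7.080 g; disodium phosphate 1.500 g; pyridoxine hydrochloride 5.394 mg; magnesium chloride hexahydrate 1.080 g

Target volume = 600 mL = 0.6 L.
mannitol: 1.18 g per 100 mL × 600 mL ÷ 100 = 7.080 g
disodium phosphate: 0.25 g per 100 mL × 600 mL ÷ 100 = 1.500 g
pyridoxine hydrochloride: 8.99 mg/L × 0.6 L = 5.394 mg
magnesium chloride hexahydrate: 1.8 g/L × 0.6 L = 1.080 g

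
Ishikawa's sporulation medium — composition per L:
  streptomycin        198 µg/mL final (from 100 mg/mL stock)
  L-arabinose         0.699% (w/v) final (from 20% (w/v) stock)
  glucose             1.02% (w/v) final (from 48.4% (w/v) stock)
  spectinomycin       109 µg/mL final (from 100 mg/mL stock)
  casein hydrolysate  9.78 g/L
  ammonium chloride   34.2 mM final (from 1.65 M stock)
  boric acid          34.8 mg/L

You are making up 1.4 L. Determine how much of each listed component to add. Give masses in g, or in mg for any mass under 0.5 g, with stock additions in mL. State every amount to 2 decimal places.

streptomycin 2.77 mL; L-arabinose 48.93 mL; glucose 29.50 mL; spectinomycin 1.53 mL; casein hydrolysate 13.69 g; ammonium chloride 29.02 mL; boric acid 48.72 mg

Working volume: 1.4 L.
streptomycin: V = C2·V2/C1 = 198 µg/mL × 1400 mL ÷ 100000 µg/mL = 2.77 mL
L-arabinose: dilute stock: 0.699% ÷ 20% × 1400 mL = 48.93 mL
glucose: V = C2·V2/C1 = 1.02% ÷ 48.4% × 1400 mL = 29.50 mL
spectinomycin: dilute stock: 109 µg/mL × 1400 mL ÷ 100000 µg/mL = 1.53 mL
casein hydrolysate: 9.78 g/L × 1.4 L = 13.69 g
ammonium chloride: V = C2·V2/C1 = 34.2 mM × 1400 mL ÷ 1650 mM = 29.02 mL
boric acid: 34.8 mg/L × 1.4 L = 48.72 mg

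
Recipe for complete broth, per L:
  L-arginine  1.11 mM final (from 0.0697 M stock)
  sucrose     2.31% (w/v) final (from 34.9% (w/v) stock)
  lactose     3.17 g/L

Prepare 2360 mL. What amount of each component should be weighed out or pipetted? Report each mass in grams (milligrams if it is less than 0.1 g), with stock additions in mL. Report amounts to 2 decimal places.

L-arginine 37.58 mL; sucrose 156.21 mL; lactose 7.48 g

Target volume = 2360 mL = 2.36 L.
L-arginine: V = C2·V2/C1 = 1.11 mM × 2360 mL ÷ 69.7 mM = 37.58 mL
sucrose: C1V1 = C2V2 → 2.31% ÷ 34.9% × 2360 mL = 156.21 mL
lactose: 3.17 g/L × 2.36 L = 7.48 g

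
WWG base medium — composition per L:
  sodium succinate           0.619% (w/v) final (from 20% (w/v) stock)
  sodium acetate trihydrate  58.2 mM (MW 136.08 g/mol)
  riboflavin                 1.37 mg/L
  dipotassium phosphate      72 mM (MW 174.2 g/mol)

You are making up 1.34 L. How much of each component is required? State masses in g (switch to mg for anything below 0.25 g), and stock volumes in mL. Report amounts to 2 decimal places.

Scale factor relative to 1 L: 1.34.
sodium succinate: V = C2·V2/C1 = 0.619% ÷ 20% × 1340 mL = 41.47 mL
sodium acetate trihydrate: 58.2 mmol/L × 136.08 g/mol × 1.34 L ÷ 1000 = 10.61 g
riboflavin: 1.37 mg/L × 1.34 L = 1.84 mg
dipotassium phosphate: 72 mmol/L × 174.2 g/mol × 1.34 L ÷ 1000 = 16.81 g

sodium succinate 41.47 mL; sodium acetate trihydrate 10.61 g; riboflavin 1.84 mg; dipotassium phosphate 16.81 g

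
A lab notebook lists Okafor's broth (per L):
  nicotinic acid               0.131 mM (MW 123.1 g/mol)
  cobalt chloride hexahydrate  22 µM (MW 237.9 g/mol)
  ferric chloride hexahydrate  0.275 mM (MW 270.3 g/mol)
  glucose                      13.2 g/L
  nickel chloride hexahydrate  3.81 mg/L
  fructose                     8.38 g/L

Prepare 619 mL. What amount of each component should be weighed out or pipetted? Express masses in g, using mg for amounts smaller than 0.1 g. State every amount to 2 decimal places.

Scale factor relative to 1 L: 0.619.
nicotinic acid: 0.131 mmol/L × 123.1 mg/mmol × 0.619 L = 9.98 mg
cobalt chloride hexahydrate: 22 µmol/L × 237.9 g/mol × 0.619 L ÷ 1000 = 3.24 mg
ferric chloride hexahydrate: 0.275 mmol/L × 270.3 mg/mmol × 0.619 L = 46.01 mg
glucose: 13.2 g/L × 0.619 L = 8.17 g
nickel chloride hexahydrate: 3.81 mg/L × 0.619 L = 2.36 mg
fructose: 8.38 g/L × 0.619 L = 5.19 g

nicotinic acid 9.98 mg; cobalt chloride hexahydrate 3.24 mg; ferric chloride hexahydrate 46.01 mg; glucose 8.17 g; nickel chloride hexahydrate 2.36 mg; fructose 5.19 g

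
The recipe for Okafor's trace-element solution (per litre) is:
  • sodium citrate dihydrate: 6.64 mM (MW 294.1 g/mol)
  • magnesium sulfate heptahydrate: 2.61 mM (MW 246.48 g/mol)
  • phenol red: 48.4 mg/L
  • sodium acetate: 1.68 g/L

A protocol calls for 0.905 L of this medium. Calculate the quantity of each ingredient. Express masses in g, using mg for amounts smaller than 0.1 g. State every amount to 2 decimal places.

Working volume: 0.905 L.
sodium citrate dihydrate: 6.64 mmol/L × 294.1 g/mol × 0.905 L ÷ 1000 = 1.77 g
magnesium sulfate heptahydrate: 2.61 mmol/L × 246.48 g/mol × 0.905 L ÷ 1000 = 0.58 g
phenol red: 48.4 mg/L × 0.905 L = 43.80 mg
sodium acetate: 1.68 g/L × 0.905 L = 1.52 g

sodium citrate dihydrate 1.77 g; magnesium sulfate heptahydrate 0.58 g; phenol red 43.80 mg; sodium acetate 1.52 g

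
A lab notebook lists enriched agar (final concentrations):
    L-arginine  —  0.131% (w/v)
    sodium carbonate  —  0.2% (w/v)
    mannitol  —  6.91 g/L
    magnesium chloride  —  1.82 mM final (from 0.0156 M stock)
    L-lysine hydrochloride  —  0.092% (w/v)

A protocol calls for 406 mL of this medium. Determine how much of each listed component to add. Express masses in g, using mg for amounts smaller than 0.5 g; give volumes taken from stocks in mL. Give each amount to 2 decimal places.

Target volume = 406 mL = 0.406 L.
L-arginine: 0.131 g per 100 mL × 406 mL ÷ 100 = 0.53 g
sodium carbonate: 0.2 g per 100 mL × 406 mL ÷ 100 = 0.81 g
mannitol: 6.91 g/L × 0.406 L = 2.81 g
magnesium chloride: dilute stock: 1.82 mM × 406 mL ÷ 15.6 mM = 47.37 mL
L-lysine hydrochloride: 0.092 g per 100 mL × 406 mL ÷ 100 = 0.37352 g = 373.52 mg

L-arginine 0.53 g; sodium carbonate 0.81 g; mannitol 2.81 g; magnesium chloride 47.37 mL; L-lysine hydrochloride 373.52 mg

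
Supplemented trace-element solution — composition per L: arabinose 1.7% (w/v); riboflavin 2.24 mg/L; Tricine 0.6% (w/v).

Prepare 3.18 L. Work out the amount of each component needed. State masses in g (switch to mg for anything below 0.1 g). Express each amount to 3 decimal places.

arabinose 54.060 g; riboflavin 7.123 mg; Tricine 19.080 g

Working volume: 3.18 L.
arabinose: 1.7 g per 100 mL × 3180 mL ÷ 100 = 54.060 g
riboflavin: 2.24 mg/L × 3.18 L = 7.123 mg
Tricine: 0.6 g per 100 mL × 3180 mL ÷ 100 = 19.080 g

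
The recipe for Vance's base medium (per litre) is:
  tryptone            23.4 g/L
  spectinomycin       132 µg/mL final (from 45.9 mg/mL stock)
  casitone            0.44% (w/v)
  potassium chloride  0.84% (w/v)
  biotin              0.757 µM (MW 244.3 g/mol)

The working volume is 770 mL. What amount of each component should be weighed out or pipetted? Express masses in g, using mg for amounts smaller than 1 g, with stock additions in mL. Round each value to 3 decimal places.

tryptone 18.018 g; spectinomycin 2.214 mL; casitone 3.388 g; potassium chloride 6.468 g; biotin 0.142 mg

Working volume: 770 mL = 0.77 L.
tryptone: 23.4 g/L × 0.77 L = 18.018 g
spectinomycin: dilute stock: 132 µg/mL × 770 mL ÷ 45900 µg/mL = 2.214 mL
casitone: 0.44% w/v = 4.4 g/L → 4.4 × 0.77 L = 3.388 g
potassium chloride: 0.84 g per 100 mL × 770 mL ÷ 100 = 6.468 g
biotin: 0.757 µmol/L × 244.3 g/mol × 0.77 L ÷ 1000 = 0.142 mg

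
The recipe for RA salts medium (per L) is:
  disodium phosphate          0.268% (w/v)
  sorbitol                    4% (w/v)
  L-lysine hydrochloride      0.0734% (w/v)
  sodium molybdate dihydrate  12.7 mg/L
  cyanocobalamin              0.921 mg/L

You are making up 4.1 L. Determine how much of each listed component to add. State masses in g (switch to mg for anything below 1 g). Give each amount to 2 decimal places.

Working volume: 4.1 L.
disodium phosphate: 0.268% w/v = 2.68 g/L → 2.68 × 4.1 L = 10.99 g
sorbitol: 4% w/v = 40 g/L → 40 × 4.1 L = 164.00 g
L-lysine hydrochloride: 0.0734 g per 100 mL × 4100 mL ÷ 100 = 3.01 g
sodium molybdate dihydrate: 12.7 mg/L × 4.1 L = 52.07 mg
cyanocobalamin: 0.921 mg/L × 4.1 L = 3.78 mg

disodium phosphate 10.99 g; sorbitol 164.00 g; L-lysine hydrochloride 3.01 g; sodium molybdate dihydrate 52.07 mg; cyanocobalamin 3.78 mg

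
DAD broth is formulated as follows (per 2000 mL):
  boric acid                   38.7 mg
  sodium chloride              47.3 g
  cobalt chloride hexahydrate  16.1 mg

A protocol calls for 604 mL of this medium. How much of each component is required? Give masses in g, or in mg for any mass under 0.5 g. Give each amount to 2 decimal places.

boric acid 11.69 mg; sodium chloride 14.28 g; cobalt chloride hexahydrate 4.86 mg

Ratio of target to recipe volume: 604 / 2000 = 0.302.
boric acid: 38.7 mg × (604 mL / 2000 mL) = 11.69 mg
sodium chloride: 47.3 g × (604 mL / 2000 mL) = 14.28 g
cobalt chloride hexahydrate: 16.1 mg × (604 mL / 2000 mL) = 4.86 mg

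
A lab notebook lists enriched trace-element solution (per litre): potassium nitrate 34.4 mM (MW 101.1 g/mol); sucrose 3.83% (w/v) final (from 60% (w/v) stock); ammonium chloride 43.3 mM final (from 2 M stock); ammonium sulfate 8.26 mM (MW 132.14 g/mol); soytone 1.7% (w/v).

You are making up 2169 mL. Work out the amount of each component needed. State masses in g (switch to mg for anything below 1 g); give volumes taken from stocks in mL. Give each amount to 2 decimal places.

Working volume: 2169 mL = 2.169 L.
potassium nitrate: 34.4 mmol/L × 101.1 g/mol × 2.169 L ÷ 1000 = 7.54 g
sucrose: V = C2·V2/C1 = 3.83% ÷ 60% × 2169 mL = 138.45 mL
ammonium chloride: dilute stock: 43.3 mM × 2169 mL ÷ 2000 mM = 46.96 mL
ammonium sulfate: 8.26 mmol/L × 132.14 g/mol × 2.169 L ÷ 1000 = 2.37 g
soytone: 1.7 g per 100 mL × 2169 mL ÷ 100 = 36.87 g

potassium nitrate 7.54 g; sucrose 138.45 mL; ammonium chloride 46.96 mL; ammonium sulfate 2.37 g; soytone 36.87 g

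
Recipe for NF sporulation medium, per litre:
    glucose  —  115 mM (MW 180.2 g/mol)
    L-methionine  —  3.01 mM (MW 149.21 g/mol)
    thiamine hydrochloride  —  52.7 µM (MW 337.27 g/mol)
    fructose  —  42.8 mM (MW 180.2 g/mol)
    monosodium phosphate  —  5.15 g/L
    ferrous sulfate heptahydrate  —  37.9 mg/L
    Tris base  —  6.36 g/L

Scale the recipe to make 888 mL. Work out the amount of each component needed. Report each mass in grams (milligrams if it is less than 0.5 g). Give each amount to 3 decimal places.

Working volume: 888 mL = 0.888 L.
glucose: 115 mmol/L × 180.2 g/mol × 0.888 L ÷ 1000 = 18.402 g
L-methionine: 3.01 mmol/L × 149.21 mg/mmol × 0.888 L = 398.820 mg
thiamine hydrochloride: 52.7 µmol/L × 337.27 g/mol × 0.888 L ÷ 1000 = 15.783 mg
fructose: 42.8 mmol/L × 180.2 g/mol × 0.888 L ÷ 1000 = 6.849 g
monosodium phosphate: 5.15 g/L × 0.888 L = 4.573 g
ferrous sulfate heptahydrate: 37.9 mg/L × 0.888 L = 33.655 mg
Tris base: 6.36 g/L × 0.888 L = 5.648 g

glucose 18.402 g; L-methionine 398.820 mg; thiamine hydrochloride 15.783 mg; fructose 6.849 g; monosodium phosphate 4.573 g; ferrous sulfate heptahydrate 33.655 mg; Tris base 5.648 g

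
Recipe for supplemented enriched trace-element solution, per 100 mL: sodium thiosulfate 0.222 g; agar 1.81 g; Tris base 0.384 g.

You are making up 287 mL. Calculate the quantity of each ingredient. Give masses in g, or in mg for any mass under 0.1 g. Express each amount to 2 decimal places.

sodium thiosulfate 0.64 g; agar 5.19 g; Tris base 1.10 g

Scale factor = 287 mL / 100 mL = 2.87.
sodium thiosulfate: 0.222 g × (287 mL / 100 mL) = 0.64 g
agar: 1.81 g × (287 mL / 100 mL) = 5.19 g
Tris base: 0.384 g × (287 mL / 100 mL) = 1.10 g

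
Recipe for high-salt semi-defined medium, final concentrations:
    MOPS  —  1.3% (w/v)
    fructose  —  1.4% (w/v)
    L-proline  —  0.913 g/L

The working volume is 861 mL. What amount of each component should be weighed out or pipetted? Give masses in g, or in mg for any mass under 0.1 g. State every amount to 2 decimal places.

Scale factor relative to 1 L: 0.861.
MOPS: 1.3% w/v = 13 g/L → 13 × 0.861 L = 11.19 g
fructose: 1.4% w/v = 14 g/L → 14 × 0.861 L = 12.05 g
L-proline: 0.913 g/L × 0.861 L = 0.79 g

MOPS 11.19 g; fructose 12.05 g; L-proline 0.79 g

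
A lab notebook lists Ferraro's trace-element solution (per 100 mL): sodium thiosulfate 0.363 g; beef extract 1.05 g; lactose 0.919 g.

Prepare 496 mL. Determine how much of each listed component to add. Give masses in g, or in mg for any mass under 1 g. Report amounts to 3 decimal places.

sodium thiosulfate 1.800 g; beef extract 5.208 g; lactose 4.558 g

Scale factor = 496 mL / 100 mL = 4.96.
sodium thiosulfate: 0.363 g × (496 mL / 100 mL) = 1.800 g
beef extract: 1.05 g × (496 mL / 100 mL) = 5.208 g
lactose: 0.919 g × (496 mL / 100 mL) = 4.558 g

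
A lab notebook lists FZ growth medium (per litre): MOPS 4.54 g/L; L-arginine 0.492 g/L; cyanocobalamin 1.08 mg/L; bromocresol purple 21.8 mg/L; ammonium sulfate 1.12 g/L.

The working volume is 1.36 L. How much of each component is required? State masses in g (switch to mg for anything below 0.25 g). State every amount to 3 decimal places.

MOPS 6.174 g; L-arginine 0.669 g; cyanocobalamin 1.469 mg; bromocresol purple 29.648 mg; ammonium sulfate 1.523 g

Scale factor relative to 1 L: 1.36.
MOPS: 4.54 g/L × 1.36 L = 6.174 g
L-arginine: 0.492 g/L × 1.36 L = 0.669 g
cyanocobalamin: 1.08 mg/L × 1.36 L = 1.469 mg
bromocresol purple: 21.8 mg/L × 1.36 L = 29.648 mg
ammonium sulfate: 1.12 g/L × 1.36 L = 1.523 g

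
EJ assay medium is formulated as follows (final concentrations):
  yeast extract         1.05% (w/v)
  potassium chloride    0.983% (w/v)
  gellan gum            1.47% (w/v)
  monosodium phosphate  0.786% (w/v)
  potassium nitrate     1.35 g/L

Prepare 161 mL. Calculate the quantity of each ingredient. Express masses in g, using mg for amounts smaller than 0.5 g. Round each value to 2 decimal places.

yeast extract 1.69 g; potassium chloride 1.58 g; gellan gum 2.37 g; monosodium phosphate 1.27 g; potassium nitrate 217.35 mg

Scale factor relative to 1 L: 0.161.
yeast extract: 1.05 g per 100 mL × 161 mL ÷ 100 = 1.69 g
potassium chloride: 0.983 g per 100 mL × 161 mL ÷ 100 = 1.58 g
gellan gum: 1.47% w/v = 14.7 g/L → 14.7 × 0.161 L = 2.37 g
monosodium phosphate: 0.786 g per 100 mL × 161 mL ÷ 100 = 1.27 g
potassium nitrate: 1.35 g/L × 0.161 L = 0.21735 g = 217.35 mg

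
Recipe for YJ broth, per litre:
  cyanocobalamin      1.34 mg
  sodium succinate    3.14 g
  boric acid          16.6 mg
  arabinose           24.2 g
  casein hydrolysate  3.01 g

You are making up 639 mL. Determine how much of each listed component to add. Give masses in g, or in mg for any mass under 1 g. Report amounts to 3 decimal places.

Ratio of target to recipe volume: 639 / 1000 = 0.639.
cyanocobalamin: 1.34 mg × (639 mL / 1000 mL) = 0.856 mg
sodium succinate: 3.14 g × (639 mL / 1000 mL) = 2.006 g
boric acid: 16.6 mg × (639 mL / 1000 mL) = 10.607 mg
arabinose: 24.2 g × (639 mL / 1000 mL) = 15.464 g
casein hydrolysate: 3.01 g × (639 mL / 1000 mL) = 1.923 g

cyanocobalamin 0.856 mg; sodium succinate 2.006 g; boric acid 10.607 mg; arabinose 15.464 g; casein hydrolysate 1.923 g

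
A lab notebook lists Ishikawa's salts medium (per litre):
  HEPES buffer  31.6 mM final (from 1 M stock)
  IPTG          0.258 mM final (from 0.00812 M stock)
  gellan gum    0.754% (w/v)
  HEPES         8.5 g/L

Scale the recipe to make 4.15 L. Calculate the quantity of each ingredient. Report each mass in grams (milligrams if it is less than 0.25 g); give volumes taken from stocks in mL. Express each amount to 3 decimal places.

Working volume: 4.15 L.
HEPES buffer: dilute stock: 31.6 mM × 4150 mL ÷ 1000 mM = 131.140 mL
IPTG: C1V1 = C2V2 → 0.258 mM × 4150 mL ÷ 8.12 mM = 131.860 mL
gellan gum: 0.754 g per 100 mL × 4150 mL ÷ 100 = 31.291 g
HEPES: 8.5 g/L × 4.15 L = 35.275 g

HEPES buffer 131.140 mL; IPTG 131.860 mL; gellan gum 31.291 g; HEPES 35.275 g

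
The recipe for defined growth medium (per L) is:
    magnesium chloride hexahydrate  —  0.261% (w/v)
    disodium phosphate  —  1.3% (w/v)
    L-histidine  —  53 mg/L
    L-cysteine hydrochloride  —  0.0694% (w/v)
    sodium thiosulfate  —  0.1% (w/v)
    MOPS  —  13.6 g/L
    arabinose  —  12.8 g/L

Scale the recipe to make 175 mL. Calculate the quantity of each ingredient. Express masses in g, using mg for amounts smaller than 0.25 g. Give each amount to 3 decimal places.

magnesium chloride hexahydrate 0.457 g; disodium phosphate 2.275 g; L-histidine 9.275 mg; L-cysteine hydrochloride 121.450 mg; sodium thiosulfate 175.000 mg; MOPS 2.380 g; arabinose 2.240 g

Scale factor relative to 1 L: 0.175.
magnesium chloride hexahydrate: 0.261 g per 100 mL × 175 mL ÷ 100 = 0.457 g
disodium phosphate: 1.3 g per 100 mL × 175 mL ÷ 100 = 2.275 g
L-histidine: 53 mg/L × 0.175 L = 9.275 mg
L-cysteine hydrochloride: 0.0694 g per 100 mL × 175 mL ÷ 100 = 0.12145 g = 121.450 mg
sodium thiosulfate: 0.1% w/v = 1 g/L → 1 × 0.175 L = 0.175 g = 175.000 mg
MOPS: 13.6 g/L × 0.175 L = 2.380 g
arabinose: 12.8 g/L × 0.175 L = 2.240 g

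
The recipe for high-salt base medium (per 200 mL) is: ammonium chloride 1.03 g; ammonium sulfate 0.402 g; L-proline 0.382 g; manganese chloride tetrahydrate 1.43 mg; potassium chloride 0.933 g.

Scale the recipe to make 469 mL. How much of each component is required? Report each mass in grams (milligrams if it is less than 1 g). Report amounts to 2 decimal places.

ammonium chloride 2.42 g; ammonium sulfate 942.69 mg; L-proline 895.79 mg; manganese chloride tetrahydrate 3.35 mg; potassium chloride 2.19 g

Ratio of target to recipe volume: 469 / 200 = 2.345.
ammonium chloride: 1.03 g × (469 mL / 200 mL) = 2.42 g
ammonium sulfate: 0.402 g × (469 mL / 200 mL) = 0.94269 g = 942.69 mg
L-proline: 0.382 g × (469 mL / 200 mL) = 0.89579 g = 895.79 mg
manganese chloride tetrahydrate: 1.43 mg × (469 mL / 200 mL) = 3.35 mg
potassium chloride: 0.933 g × (469 mL / 200 mL) = 2.19 g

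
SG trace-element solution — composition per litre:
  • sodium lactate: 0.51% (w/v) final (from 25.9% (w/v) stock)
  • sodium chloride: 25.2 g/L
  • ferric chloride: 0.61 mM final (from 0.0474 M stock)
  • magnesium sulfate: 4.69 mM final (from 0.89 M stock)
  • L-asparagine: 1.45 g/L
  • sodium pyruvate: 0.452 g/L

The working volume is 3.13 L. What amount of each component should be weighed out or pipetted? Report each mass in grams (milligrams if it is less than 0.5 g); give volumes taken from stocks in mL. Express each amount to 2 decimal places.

sodium lactate 61.63 mL; sodium chloride 78.88 g; ferric chloride 40.28 mL; magnesium sulfate 16.49 mL; L-asparagine 4.54 g; sodium pyruvate 1.41 g

Scale factor relative to 1 L: 3.13.
sodium lactate: V = C2·V2/C1 = 0.51% ÷ 25.9% × 3130 mL = 61.63 mL
sodium chloride: 25.2 g/L × 3.13 L = 78.88 g
ferric chloride: dilute stock: 0.61 mM × 3130 mL ÷ 47.4 mM = 40.28 mL
magnesium sulfate: C1V1 = C2V2 → 4.69 mM × 3130 mL ÷ 890 mM = 16.49 mL
L-asparagine: 1.45 g/L × 3.13 L = 4.54 g
sodium pyruvate: 0.452 g/L × 3.13 L = 1.41 g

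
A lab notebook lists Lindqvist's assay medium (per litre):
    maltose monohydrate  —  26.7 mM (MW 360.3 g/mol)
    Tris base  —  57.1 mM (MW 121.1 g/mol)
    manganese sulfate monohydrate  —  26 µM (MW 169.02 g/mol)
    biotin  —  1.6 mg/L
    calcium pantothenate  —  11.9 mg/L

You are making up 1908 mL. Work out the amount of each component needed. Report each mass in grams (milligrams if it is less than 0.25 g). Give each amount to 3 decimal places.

maltose monohydrate 18.355 g; Tris base 13.193 g; manganese sulfate monohydrate 8.385 mg; biotin 3.053 mg; calcium pantothenate 22.705 mg

Working volume: 1908 mL = 1.908 L.
maltose monohydrate: 26.7 mmol/L × 360.3 g/mol × 1.908 L ÷ 1000 = 18.355 g
Tris base: 57.1 mmol/L × 121.1 g/mol × 1.908 L ÷ 1000 = 13.193 g
manganese sulfate monohydrate: 26 µmol/L × 169.02 g/mol × 1.908 L ÷ 1000 = 8.385 mg
biotin: 1.6 mg/L × 1.908 L = 3.053 mg
calcium pantothenate: 11.9 mg/L × 1.908 L = 22.705 mg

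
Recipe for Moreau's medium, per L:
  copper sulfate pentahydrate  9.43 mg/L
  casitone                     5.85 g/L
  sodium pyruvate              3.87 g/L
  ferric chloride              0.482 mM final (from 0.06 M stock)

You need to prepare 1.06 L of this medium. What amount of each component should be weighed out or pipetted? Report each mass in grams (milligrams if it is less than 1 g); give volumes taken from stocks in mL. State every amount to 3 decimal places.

copper sulfate pentahydrate 9.996 mg; casitone 6.201 g; sodium pyruvate 4.102 g; ferric chloride 8.515 mL

Working volume: 1.06 L.
copper sulfate pentahydrate: 9.43 mg/L × 1.06 L = 9.996 mg
casitone: 5.85 g/L × 1.06 L = 6.201 g
sodium pyruvate: 3.87 g/L × 1.06 L = 4.102 g
ferric chloride: V = C2·V2/C1 = 0.482 mM × 1060 mL ÷ 60 mM = 8.515 mL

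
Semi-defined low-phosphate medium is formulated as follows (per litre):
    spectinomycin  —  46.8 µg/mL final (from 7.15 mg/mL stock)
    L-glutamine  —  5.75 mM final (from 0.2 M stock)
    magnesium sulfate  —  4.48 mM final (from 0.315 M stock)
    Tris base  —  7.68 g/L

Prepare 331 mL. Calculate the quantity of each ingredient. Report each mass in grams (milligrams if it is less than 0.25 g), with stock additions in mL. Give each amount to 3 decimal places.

spectinomycin 2.167 mL; L-glutamine 9.516 mL; magnesium sulfate 4.708 mL; Tris base 2.542 g

Target volume = 331 mL = 0.331 L.
spectinomycin: dilute stock: 46.8 µg/mL × 331 mL ÷ 7150 µg/mL = 2.167 mL
L-glutamine: V = C2·V2/C1 = 5.75 mM × 331 mL ÷ 200 mM = 9.516 mL
magnesium sulfate: C1V1 = C2V2 → 4.48 mM × 331 mL ÷ 315 mM = 4.708 mL
Tris base: 7.68 g/L × 0.331 L = 2.542 g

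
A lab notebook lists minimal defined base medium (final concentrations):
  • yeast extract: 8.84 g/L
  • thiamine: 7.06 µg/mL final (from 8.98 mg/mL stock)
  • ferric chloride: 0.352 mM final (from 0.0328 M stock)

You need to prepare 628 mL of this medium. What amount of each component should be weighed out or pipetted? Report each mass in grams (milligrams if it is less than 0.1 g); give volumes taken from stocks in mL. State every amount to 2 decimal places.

Scale factor relative to 1 L: 0.628.
yeast extract: 8.84 g/L × 0.628 L = 5.55 g
thiamine: dilute stock: 7.06 µg/mL × 628 mL ÷ 8980 µg/mL = 0.49 mL
ferric chloride: V = C2·V2/C1 = 0.352 mM × 628 mL ÷ 32.8 mM = 6.74 mL

yeast extract 5.55 g; thiamine 0.49 mL; ferric chloride 6.74 mL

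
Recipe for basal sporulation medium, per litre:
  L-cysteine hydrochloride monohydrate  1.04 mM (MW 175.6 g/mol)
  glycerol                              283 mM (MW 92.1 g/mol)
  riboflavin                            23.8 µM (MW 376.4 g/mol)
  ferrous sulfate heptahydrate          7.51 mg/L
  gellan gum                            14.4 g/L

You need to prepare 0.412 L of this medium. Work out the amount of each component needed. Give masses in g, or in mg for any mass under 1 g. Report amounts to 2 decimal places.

Working volume: 0.412 L.
L-cysteine hydrochloride monohydrate: 1.04 mmol/L × 175.6 mg/mmol × 0.412 L = 75.24 mg
glycerol: 283 mmol/L × 92.1 g/mol × 0.412 L ÷ 1000 = 10.74 g
riboflavin: 23.8 µmol/L × 376.4 g/mol × 0.412 L ÷ 1000 = 3.69 mg
ferrous sulfate heptahydrate: 7.51 mg/L × 0.412 L = 3.09 mg
gellan gum: 14.4 g/L × 0.412 L = 5.93 g

L-cysteine hydrochloride monohydrate 75.24 mg; glycerol 10.74 g; riboflavin 3.69 mg; ferrous sulfate heptahydrate 3.09 mg; gellan gum 5.93 g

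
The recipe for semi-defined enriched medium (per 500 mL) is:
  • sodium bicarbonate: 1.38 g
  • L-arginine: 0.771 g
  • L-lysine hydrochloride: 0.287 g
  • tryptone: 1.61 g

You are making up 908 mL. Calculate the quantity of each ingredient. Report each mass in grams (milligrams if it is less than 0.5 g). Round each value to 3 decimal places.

sodium bicarbonate 2.506 g; L-arginine 1.400 g; L-lysine hydrochloride 0.521 g; tryptone 2.924 g

Ratio of target to recipe volume: 908 / 500 = 1.816.
sodium bicarbonate: 1.38 g × (908 mL / 500 mL) = 2.506 g
L-arginine: 0.771 g × (908 mL / 500 mL) = 1.400 g
L-lysine hydrochloride: 0.287 g × (908 mL / 500 mL) = 0.521 g
tryptone: 1.61 g × (908 mL / 500 mL) = 2.924 g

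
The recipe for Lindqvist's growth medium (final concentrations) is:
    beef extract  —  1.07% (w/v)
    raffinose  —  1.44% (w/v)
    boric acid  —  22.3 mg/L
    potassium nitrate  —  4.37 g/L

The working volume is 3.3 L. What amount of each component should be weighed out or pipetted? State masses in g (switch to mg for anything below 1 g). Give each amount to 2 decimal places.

Working volume: 3.3 L.
beef extract: 1.07% w/v = 10.7 g/L → 10.7 × 3.3 L = 35.31 g
raffinose: 1.44% w/v = 14.4 g/L → 14.4 × 3.3 L = 47.52 g
boric acid: 22.3 mg/L × 3.3 L = 73.59 mg
potassium nitrate: 4.37 g/L × 3.3 L = 14.42 g

beef extract 35.31 g; raffinose 47.52 g; boric acid 73.59 mg; potassium nitrate 14.42 g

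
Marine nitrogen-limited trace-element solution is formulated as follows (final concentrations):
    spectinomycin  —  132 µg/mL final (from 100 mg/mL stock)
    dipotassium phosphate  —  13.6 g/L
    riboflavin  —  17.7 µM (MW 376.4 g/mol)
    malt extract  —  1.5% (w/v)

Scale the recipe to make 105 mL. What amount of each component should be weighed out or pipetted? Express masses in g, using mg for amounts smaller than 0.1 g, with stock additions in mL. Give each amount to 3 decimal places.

Scale factor relative to 1 L: 0.105.
spectinomycin: V = C2·V2/C1 = 132 µg/mL × 105 mL ÷ 100000 µg/mL = 0.139 mL
dipotassium phosphate: 13.6 g/L × 0.105 L = 1.428 g
riboflavin: 17.7 µmol/L × 376.4 g/mol × 0.105 L ÷ 1000 = 0.700 mg
malt extract: 1.5 g per 100 mL × 105 mL ÷ 100 = 1.575 g

spectinomycin 0.139 mL; dipotassium phosphate 1.428 g; riboflavin 0.700 mg; malt extract 1.575 g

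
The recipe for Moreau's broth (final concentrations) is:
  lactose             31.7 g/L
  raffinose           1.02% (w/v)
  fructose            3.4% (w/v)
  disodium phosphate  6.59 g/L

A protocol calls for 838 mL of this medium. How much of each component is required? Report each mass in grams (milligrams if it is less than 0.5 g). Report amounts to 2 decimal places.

lactose 26.56 g; raffinose 8.55 g; fructose 28.49 g; disodium phosphate 5.52 g

Target volume = 838 mL = 0.838 L.
lactose: 31.7 g/L × 0.838 L = 26.56 g
raffinose: 1.02% w/v = 10.2 g/L → 10.2 × 0.838 L = 8.55 g
fructose: 3.4% w/v = 34 g/L → 34 × 0.838 L = 28.49 g
disodium phosphate: 6.59 g/L × 0.838 L = 5.52 g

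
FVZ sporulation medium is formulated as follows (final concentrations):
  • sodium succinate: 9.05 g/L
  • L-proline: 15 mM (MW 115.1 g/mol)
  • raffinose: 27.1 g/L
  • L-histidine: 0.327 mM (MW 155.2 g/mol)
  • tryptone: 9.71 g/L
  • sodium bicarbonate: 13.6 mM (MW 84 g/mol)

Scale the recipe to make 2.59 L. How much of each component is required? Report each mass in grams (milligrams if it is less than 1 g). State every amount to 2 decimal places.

sodium succinate 23.44 g; L-proline 4.47 g; raffinose 70.19 g; L-histidine 131.44 mg; tryptone 25.15 g; sodium bicarbonate 2.96 g

Scale factor relative to 1 L: 2.59.
sodium succinate: 9.05 g/L × 2.59 L = 23.44 g
L-proline: 15 mmol/L × 115.1 g/mol × 2.59 L ÷ 1000 = 4.47 g
raffinose: 27.1 g/L × 2.59 L = 70.19 g
L-histidine: 0.327 mmol/L × 155.2 mg/mmol × 2.59 L = 131.44 mg
tryptone: 9.71 g/L × 2.59 L = 25.15 g
sodium bicarbonate: 13.6 mmol/L × 84 g/mol × 2.59 L ÷ 1000 = 2.96 g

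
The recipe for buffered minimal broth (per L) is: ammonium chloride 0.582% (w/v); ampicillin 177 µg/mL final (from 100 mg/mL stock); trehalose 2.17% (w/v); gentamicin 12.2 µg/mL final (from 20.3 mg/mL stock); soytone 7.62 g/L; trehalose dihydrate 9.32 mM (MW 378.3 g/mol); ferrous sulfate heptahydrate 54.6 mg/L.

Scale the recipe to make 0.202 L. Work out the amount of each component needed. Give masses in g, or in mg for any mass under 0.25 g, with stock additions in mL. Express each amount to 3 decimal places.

ammonium chloride 1.176 g; ampicillin 0.358 mL; trehalose 4.383 g; gentamicin 0.121 mL; soytone 1.539 g; trehalose dihydrate 0.712 g; ferrous sulfate heptahydrate 11.029 mg

Working volume: 0.202 L.
ammonium chloride: 0.582% w/v = 5.82 g/L → 5.82 × 0.202 L = 1.176 g
ampicillin: C1V1 = C2V2 → 177 µg/mL × 202 mL ÷ 100000 µg/mL = 0.358 mL
trehalose: 2.17 g per 100 mL × 202 mL ÷ 100 = 4.383 g
gentamicin: C1V1 = C2V2 → 12.2 µg/mL × 202 mL ÷ 20300 µg/mL = 0.121 mL
soytone: 7.62 g/L × 0.202 L = 1.539 g
trehalose dihydrate: 9.32 mmol/L × 378.3 g/mol × 0.202 L ÷ 1000 = 0.712 g
ferrous sulfate heptahydrate: 54.6 mg/L × 0.202 L = 11.029 mg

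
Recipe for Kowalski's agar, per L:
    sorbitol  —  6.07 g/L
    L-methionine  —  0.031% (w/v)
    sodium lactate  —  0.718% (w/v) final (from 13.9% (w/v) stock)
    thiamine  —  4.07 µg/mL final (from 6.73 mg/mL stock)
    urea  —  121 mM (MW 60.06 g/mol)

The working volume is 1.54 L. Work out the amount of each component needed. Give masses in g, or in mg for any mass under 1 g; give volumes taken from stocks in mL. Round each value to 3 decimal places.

Scale factor relative to 1 L: 1.54.
sorbitol: 6.07 g/L × 1.54 L = 9.348 g
L-methionine: 0.031% w/v = 0.31 g/L → 0.31 × 1.54 L = 0.4774 g = 477.400 mg
sodium lactate: C1V1 = C2V2 → 0.718% ÷ 13.9% × 1540 mL = 79.548 mL
thiamine: C1V1 = C2V2 → 4.07 µg/mL × 1540 mL ÷ 6730 µg/mL = 0.931 mL
urea: 121 mmol/L × 60.06 g/mol × 1.54 L ÷ 1000 = 11.192 g

sorbitol 9.348 g; L-methionine 477.400 mg; sodium lactate 79.548 mL; thiamine 0.931 mL; urea 11.192 g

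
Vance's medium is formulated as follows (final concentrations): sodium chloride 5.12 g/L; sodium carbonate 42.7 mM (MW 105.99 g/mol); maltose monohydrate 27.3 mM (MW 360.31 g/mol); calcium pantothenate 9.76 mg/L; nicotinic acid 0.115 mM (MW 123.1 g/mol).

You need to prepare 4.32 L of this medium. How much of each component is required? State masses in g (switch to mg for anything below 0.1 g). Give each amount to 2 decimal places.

sodium chloride 22.12 g; sodium carbonate 19.55 g; maltose monohydrate 42.49 g; calcium pantothenate 42.16 mg; nicotinic acid 61.16 mg

Working volume: 4.32 L.
sodium chloride: 5.12 g/L × 4.32 L = 22.12 g
sodium carbonate: 42.7 mmol/L × 105.99 g/mol × 4.32 L ÷ 1000 = 19.55 g
maltose monohydrate: 27.3 mmol/L × 360.31 g/mol × 4.32 L ÷ 1000 = 42.49 g
calcium pantothenate: 9.76 mg/L × 4.32 L = 42.16 mg
nicotinic acid: 0.115 mmol/L × 123.1 mg/mmol × 4.32 L = 61.16 mg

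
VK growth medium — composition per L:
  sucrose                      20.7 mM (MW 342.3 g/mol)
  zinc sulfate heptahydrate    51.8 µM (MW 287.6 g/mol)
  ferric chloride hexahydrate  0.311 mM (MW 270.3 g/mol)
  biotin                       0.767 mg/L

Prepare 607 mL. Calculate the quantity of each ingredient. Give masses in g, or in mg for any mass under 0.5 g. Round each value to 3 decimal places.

Scale factor relative to 1 L: 0.607.
sucrose: 20.7 mmol/L × 342.3 g/mol × 0.607 L ÷ 1000 = 4.301 g
zinc sulfate heptahydrate: 51.8 µmol/L × 287.6 g/mol × 0.607 L ÷ 1000 = 9.043 mg
ferric chloride hexahydrate: 0.311 mmol/L × 270.3 mg/mmol × 0.607 L = 51.026 mg
biotin: 0.767 mg/L × 0.607 L = 0.466 mg

sucrose 4.301 g; zinc sulfate heptahydrate 9.043 mg; ferric chloride hexahydrate 51.026 mg; biotin 0.466 mg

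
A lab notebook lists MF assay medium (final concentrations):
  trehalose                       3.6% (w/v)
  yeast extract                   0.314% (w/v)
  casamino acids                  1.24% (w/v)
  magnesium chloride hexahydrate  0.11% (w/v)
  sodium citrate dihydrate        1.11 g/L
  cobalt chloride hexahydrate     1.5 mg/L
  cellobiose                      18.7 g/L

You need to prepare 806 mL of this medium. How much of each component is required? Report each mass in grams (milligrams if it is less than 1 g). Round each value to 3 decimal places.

Target volume = 806 mL = 0.806 L.
trehalose: 3.6 g per 100 mL × 806 mL ÷ 100 = 29.016 g
yeast extract: 0.314% w/v = 3.14 g/L → 3.14 × 0.806 L = 2.531 g
casamino acids: 1.24% w/v = 12.4 g/L → 12.4 × 0.806 L = 9.994 g
magnesium chloride hexahydrate: 0.11% w/v = 1.1 g/L → 1.1 × 0.806 L = 0.8866 g = 886.600 mg
sodium citrate dihydrate: 1.11 g/L × 0.806 L = 0.89466 g = 894.660 mg
cobalt chloride hexahydrate: 1.5 mg/L × 0.806 L = 1.209 mg
cellobiose: 18.7 g/L × 0.806 L = 15.072 g

trehalose 29.016 g; yeast extract 2.531 g; casamino acids 9.994 g; magnesium chloride hexahydrate 886.600 mg; sodium citrate dihydrate 894.660 mg; cobalt chloride hexahydrate 1.209 mg; cellobiose 15.072 g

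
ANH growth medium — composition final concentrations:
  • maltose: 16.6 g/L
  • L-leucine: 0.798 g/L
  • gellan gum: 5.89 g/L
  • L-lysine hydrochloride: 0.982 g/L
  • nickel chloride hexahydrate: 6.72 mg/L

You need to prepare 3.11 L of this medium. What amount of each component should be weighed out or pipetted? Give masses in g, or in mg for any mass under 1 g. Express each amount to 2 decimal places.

maltose 51.63 g; L-leucine 2.48 g; gellan gum 18.32 g; L-lysine hydrochloride 3.05 g; nickel chloride hexahydrate 20.90 mg

Working volume: 3.11 L.
maltose: 16.6 g/L × 3.11 L = 51.63 g
L-leucine: 0.798 g/L × 3.11 L = 2.48 g
gellan gum: 5.89 g/L × 3.11 L = 18.32 g
L-lysine hydrochloride: 0.982 g/L × 3.11 L = 3.05 g
nickel chloride hexahydrate: 6.72 mg/L × 3.11 L = 20.90 mg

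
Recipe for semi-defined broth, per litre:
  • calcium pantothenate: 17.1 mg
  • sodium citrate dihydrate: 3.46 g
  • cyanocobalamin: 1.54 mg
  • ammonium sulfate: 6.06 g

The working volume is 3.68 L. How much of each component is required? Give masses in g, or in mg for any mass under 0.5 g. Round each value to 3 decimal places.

calcium pantothenate 62.928 mg; sodium citrate dihydrate 12.733 g; cyanocobalamin 5.667 mg; ammonium sulfate 22.301 g

Ratio of target to recipe volume: 3680 / 1000 = 3.68.
calcium pantothenate: 17.1 mg × (3680 mL / 1000 mL) = 62.928 mg
sodium citrate dihydrate: 3.46 g × (3680 mL / 1000 mL) = 12.733 g
cyanocobalamin: 1.54 mg × (3680 mL / 1000 mL) = 5.667 mg
ammonium sulfate: 6.06 g × (3680 mL / 1000 mL) = 22.301 g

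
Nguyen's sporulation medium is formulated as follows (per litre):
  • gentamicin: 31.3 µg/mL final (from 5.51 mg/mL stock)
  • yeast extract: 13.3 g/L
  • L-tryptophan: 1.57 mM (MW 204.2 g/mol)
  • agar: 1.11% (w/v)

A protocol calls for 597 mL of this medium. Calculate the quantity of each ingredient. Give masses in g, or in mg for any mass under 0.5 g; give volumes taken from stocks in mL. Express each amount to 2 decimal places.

Scale factor relative to 1 L: 0.597.
gentamicin: dilute stock: 31.3 µg/mL × 597 mL ÷ 5510 µg/mL = 3.39 mL
yeast extract: 13.3 g/L × 0.597 L = 7.94 g
L-tryptophan: 1.57 mmol/L × 204.2 mg/mmol × 0.597 L = 191.39 mg
agar: 1.11 g per 100 mL × 597 mL ÷ 100 = 6.63 g

gentamicin 3.39 mL; yeast extract 7.94 g; L-tryptophan 191.39 mg; agar 6.63 g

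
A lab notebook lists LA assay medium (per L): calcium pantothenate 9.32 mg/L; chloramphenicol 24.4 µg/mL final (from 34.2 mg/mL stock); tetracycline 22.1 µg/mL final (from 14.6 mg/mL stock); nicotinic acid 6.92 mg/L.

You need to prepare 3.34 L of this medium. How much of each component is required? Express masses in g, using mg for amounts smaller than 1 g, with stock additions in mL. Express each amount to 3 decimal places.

calcium pantothenate 31.129 mg; chloramphenicol 2.383 mL; tetracycline 5.056 mL; nicotinic acid 23.113 mg

Scale factor relative to 1 L: 3.34.
calcium pantothenate: 9.32 mg/L × 3.34 L = 31.129 mg
chloramphenicol: C1V1 = C2V2 → 24.4 µg/mL × 3340 mL ÷ 34200 µg/mL = 2.383 mL
tetracycline: C1V1 = C2V2 → 22.1 µg/mL × 3340 mL ÷ 14600 µg/mL = 5.056 mL
nicotinic acid: 6.92 mg/L × 3.34 L = 23.113 mg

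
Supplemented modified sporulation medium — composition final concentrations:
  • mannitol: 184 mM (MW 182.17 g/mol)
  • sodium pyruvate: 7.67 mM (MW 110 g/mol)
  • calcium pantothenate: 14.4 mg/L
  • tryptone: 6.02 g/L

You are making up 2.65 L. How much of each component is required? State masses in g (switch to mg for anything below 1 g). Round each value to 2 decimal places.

mannitol 88.83 g; sodium pyruvate 2.24 g; calcium pantothenate 38.16 mg; tryptone 15.95 g

Working volume: 2.65 L.
mannitol: 184 mmol/L × 182.17 g/mol × 2.65 L ÷ 1000 = 88.83 g
sodium pyruvate: 7.67 mmol/L × 110 g/mol × 2.65 L ÷ 1000 = 2.24 g
calcium pantothenate: 14.4 mg/L × 2.65 L = 38.16 mg
tryptone: 6.02 g/L × 2.65 L = 15.95 g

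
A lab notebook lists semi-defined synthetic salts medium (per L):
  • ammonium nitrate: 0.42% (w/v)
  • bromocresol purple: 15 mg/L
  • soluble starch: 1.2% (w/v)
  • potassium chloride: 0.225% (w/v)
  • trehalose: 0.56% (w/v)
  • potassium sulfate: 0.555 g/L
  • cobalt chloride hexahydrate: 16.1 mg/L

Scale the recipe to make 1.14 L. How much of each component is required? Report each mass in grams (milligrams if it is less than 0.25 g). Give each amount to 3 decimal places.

Scale factor relative to 1 L: 1.14.
ammonium nitrate: 0.42% w/v = 4.2 g/L → 4.2 × 1.14 L = 4.788 g
bromocresol purple: 15 mg/L × 1.14 L = 17.100 mg
soluble starch: 1.2% w/v = 12 g/L → 12 × 1.14 L = 13.680 g
potassium chloride: 0.225 g per 100 mL × 1140 mL ÷ 100 = 2.565 g
trehalose: 0.56% w/v = 5.6 g/L → 5.6 × 1.14 L = 6.384 g
potassium sulfate: 0.555 g/L × 1.14 L = 0.633 g
cobalt chloride hexahydrate: 16.1 mg/L × 1.14 L = 18.354 mg

ammonium nitrate 4.788 g; bromocresol purple 17.100 mg; soluble starch 13.680 g; potassium chloride 2.565 g; trehalose 6.384 g; potassium sulfate 0.633 g; cobalt chloride hexahydrate 18.354 mg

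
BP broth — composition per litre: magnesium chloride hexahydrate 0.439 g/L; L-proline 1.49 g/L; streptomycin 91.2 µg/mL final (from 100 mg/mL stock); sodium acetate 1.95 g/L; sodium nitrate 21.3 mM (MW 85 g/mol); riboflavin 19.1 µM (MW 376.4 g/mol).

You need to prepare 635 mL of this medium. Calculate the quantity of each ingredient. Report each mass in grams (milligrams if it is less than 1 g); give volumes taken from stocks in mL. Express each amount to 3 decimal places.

magnesium chloride hexahydrate 278.765 mg; L-proline 946.150 mg; streptomycin 0.579 mL; sodium acetate 1.238 g; sodium nitrate 1.150 g; riboflavin 4.565 mg

Scale factor relative to 1 L: 0.635.
magnesium chloride hexahydrate: 0.439 g/L × 0.635 L = 0.278765 g = 278.765 mg
L-proline: 1.49 g/L × 0.635 L = 0.94615 g = 946.150 mg
streptomycin: C1V1 = C2V2 → 91.2 µg/mL × 635 mL ÷ 100000 µg/mL = 0.579 mL
sodium acetate: 1.95 g/L × 0.635 L = 1.238 g
sodium nitrate: 21.3 mmol/L × 85 g/mol × 0.635 L ÷ 1000 = 1.150 g
riboflavin: 19.1 µmol/L × 376.4 g/mol × 0.635 L ÷ 1000 = 4.565 mg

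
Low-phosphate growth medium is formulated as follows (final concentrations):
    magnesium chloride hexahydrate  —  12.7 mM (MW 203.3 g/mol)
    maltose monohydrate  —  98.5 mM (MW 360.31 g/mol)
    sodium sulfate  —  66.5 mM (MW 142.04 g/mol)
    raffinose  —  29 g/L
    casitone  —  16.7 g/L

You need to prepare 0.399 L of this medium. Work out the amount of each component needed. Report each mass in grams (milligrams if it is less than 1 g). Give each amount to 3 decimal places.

magnesium chloride hexahydrate 1.030 g; maltose monohydrate 14.161 g; sodium sulfate 3.769 g; raffinose 11.571 g; casitone 6.663 g

Working volume: 0.399 L.
magnesium chloride hexahydrate: 12.7 mmol/L × 203.3 g/mol × 0.399 L ÷ 1000 = 1.030 g
maltose monohydrate: 98.5 mmol/L × 360.31 g/mol × 0.399 L ÷ 1000 = 14.161 g
sodium sulfate: 66.5 mmol/L × 142.04 g/mol × 0.399 L ÷ 1000 = 3.769 g
raffinose: 29 g/L × 0.399 L = 11.571 g
casitone: 16.7 g/L × 0.399 L = 6.663 g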